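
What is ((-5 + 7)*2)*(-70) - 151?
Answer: -431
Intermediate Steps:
((-5 + 7)*2)*(-70) - 151 = (2*2)*(-70) - 151 = 4*(-70) - 151 = -280 - 151 = -431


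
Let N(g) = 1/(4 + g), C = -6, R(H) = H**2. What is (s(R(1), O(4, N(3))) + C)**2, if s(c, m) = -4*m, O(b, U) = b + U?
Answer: 24964/49 ≈ 509.47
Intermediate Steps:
O(b, U) = U + b
(s(R(1), O(4, N(3))) + C)**2 = (-4*(1/(4 + 3) + 4) - 6)**2 = (-4*(1/7 + 4) - 6)**2 = (-4*29/7 - 6)**2 = (-116/7 - 6)**2 = (-158/7)**2 = 24964/49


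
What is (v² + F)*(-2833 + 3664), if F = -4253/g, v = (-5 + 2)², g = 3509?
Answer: 232660056/3509 ≈ 66304.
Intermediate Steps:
v = 9 (v = (-3)² = 9)
F = -4253/3509 ≈ -1.2120
(v² + F)*(-2833 + 3664) = (9² - 4253/3509)*(-2833 + 3664) = (81 - 4253/3509)*831 = (279976/3509)*831 = 232660056/3509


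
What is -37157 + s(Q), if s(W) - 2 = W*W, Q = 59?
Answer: -33674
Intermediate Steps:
s(W) = 2 + W² (s(W) = 2 + W*W = 2 + W²)
-37157 + s(Q) = -37157 + (2 + 59²) = -37157 + (2 + 3481) = -37157 + 3483 = -33674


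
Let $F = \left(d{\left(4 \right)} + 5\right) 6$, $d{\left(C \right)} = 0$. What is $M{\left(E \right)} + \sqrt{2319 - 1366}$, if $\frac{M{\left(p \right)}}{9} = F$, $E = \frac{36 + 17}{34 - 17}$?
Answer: $270 + \sqrt{953} \approx 300.87$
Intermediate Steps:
$E = \frac{53}{17} \approx 3.1176$
$F = 30$ ($F = \left(0 + 5\right) 6 = 5 \cdot 6 = 30$)
$M{\left(p \right)} = 270$ ($M{\left(p \right)} = 9 \cdot 30 = 270$)
$M{\left(E \right)} + \sqrt{2319 - 1366} = 270 + \sqrt{2319 - 1366} = 270 + \sqrt{953}$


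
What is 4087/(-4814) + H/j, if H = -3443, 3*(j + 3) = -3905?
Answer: 8431822/4710499 ≈ 1.7900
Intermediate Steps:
j = -3914/3 (j = -3 + (1/3)*(-3905) = -3 - 3905/3 = -3914/3 ≈ -1304.7)
4087/(-4814) + H/j = 4087/(-4814) - 3443/(-3914/3) = 4087*(-1/4814) - 3443*(-3/3914) = -4087/4814 + 10329/3914 = 8431822/4710499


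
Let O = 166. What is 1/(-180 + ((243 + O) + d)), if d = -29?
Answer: 1/200 ≈ 0.0050000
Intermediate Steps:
1/(-180 + ((243 + O) + d)) = 1/(-180 + ((243 + 166) - 29)) = 1/(-180 + (409 - 29)) = 1/(-180 + 380) = 1/200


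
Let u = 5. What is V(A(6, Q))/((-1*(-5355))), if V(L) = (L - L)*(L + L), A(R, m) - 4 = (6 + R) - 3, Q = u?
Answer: 0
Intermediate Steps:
Q = 5
A(R, m) = 7 + R (A(R, m) = 4 + ((6 + R) - 3) = 4 + (3 + R) = 7 + R)
V(L) = 0 (V(L) = 0*(2*L) = 0)
V(A(6, Q))/((-1*(-5355))) = 0/((-1*(-5355))) = 0/5355 = 0*(1/5355) = 0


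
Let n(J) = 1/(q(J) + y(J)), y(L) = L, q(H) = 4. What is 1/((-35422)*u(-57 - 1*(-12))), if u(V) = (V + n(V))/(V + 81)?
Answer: 369/16347253 ≈ 2.2573e-5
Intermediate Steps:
n(J) = 1/(4 + J)
u(V) = (V + 1/(4 + V))/(81 + V) (u(V) = (V + 1/(4 + V))/(V + 81) = (V + 1/(4 + V))/(81 + V))
1/((-35422)*u(-57 - 1*(-12))) = 1/((-35422)*(((1 + (-57 - 1*(-12))*(4 + (-57 - 1*(-12))))/((4 + (-57 - 1*(-12)))*(81 + (-57 - 1*(-12))))))) = -(4 + (-57 + 12))*(81 + (-57 + 12))/(1 + (-57 + 12)*(4 + (-57 + 12)))/35422 = -(4 - 45)*(81 - 45)/(1 - 45*(4 - 45))/35422 = -(-1476/(1 - 45*(-41)))/35422 = -(-1476/(1 + 1845))/35422 = -1/(35422*((-1/41*1/36*1846))) = -1/(35422*(-923/738)) = -1/35422*(-738/923) = 369/16347253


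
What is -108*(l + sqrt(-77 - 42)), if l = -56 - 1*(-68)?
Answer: -1296 - 108*I*sqrt(119) ≈ -1296.0 - 1178.1*I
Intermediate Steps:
l = 12 (l = -56 + 68 = 12)
-108*(l + sqrt(-77 - 42)) = -108*(12 + sqrt(-77 - 42)) = -108*(12 + sqrt(-119)) = -108*(12 + I*sqrt(119)) = -1296 - 108*I*sqrt(119)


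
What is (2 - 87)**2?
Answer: 7225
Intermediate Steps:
(2 - 87)**2 = (-85)**2 = 7225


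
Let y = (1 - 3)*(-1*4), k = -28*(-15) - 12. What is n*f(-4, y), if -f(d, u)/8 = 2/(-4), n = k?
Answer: 1632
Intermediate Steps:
k = 408 (k = 420 - 12 = 408)
n = 408
y = 8 (y = -2*(-4) = 8)
f(d, u) = 4 (f(d, u) = -16/(-4) = -16*(-1)/4 = -8*(-½) = 4)
n*f(-4, y) = 408*4 = 1632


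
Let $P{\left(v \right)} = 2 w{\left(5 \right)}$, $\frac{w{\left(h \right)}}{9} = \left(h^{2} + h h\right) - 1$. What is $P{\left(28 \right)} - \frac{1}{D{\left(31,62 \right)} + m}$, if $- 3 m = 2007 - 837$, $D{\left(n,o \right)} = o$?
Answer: $\frac{289297}{328} \approx 882.0$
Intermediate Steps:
$m = -390$ ($m = - \frac{2007 - 837}{3} = \left(- \frac{1}{3}\right) 1170 = -390$)
$w{\left(h \right)} = -9 + 18 h^{2}$ ($w{\left(h \right)} = 9 \left(\left(h^{2} + h h\right) - 1\right) = 9 \left(\left(h^{2} + h^{2}\right) - 1\right) = 9 \left(2 h^{2} - 1\right) = 9 \left(-1 + 2 h^{2}\right) = -9 + 18 h^{2}$)
$P{\left(v \right)} = 882$ ($P{\left(v \right)} = 2 \left(-9 + 18 \cdot 5^{2}\right) = 2 \left(-9 + 18 \cdot 25\right) = 2 \left(-9 + 450\right) = 2 \cdot 441 = 882$)
$P{\left(28 \right)} - \frac{1}{D{\left(31,62 \right)} + m} = 882 - \frac{1}{62 - 390} = 882 - \frac{1}{-328} = 882 - - \frac{1}{328} = 882 + \frac{1}{328} = \frac{289297}{328}$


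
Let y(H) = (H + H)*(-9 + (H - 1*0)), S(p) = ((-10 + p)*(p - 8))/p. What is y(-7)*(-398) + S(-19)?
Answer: -1694671/19 ≈ -89193.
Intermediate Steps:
S(p) = (-10 + p)*(-8 + p)/p (S(p) = ((-10 + p)*(-8 + p))/p = (-10 + p)*(-8 + p)/p)
y(H) = 2*H*(-9 + H) (y(H) = (2*H)*(-9 + (H + 0)) = (2*H)*(-9 + H) = 2*H*(-9 + H))
y(-7)*(-398) + S(-19) = (2*(-7)*(-9 - 7))*(-398) + (-18 - 19 + 80/(-19)) = (2*(-7)*(-16))*(-398) + (-18 - 19 + 80*(-1/19)) = 224*(-398) + (-18 - 19 - 80/19) = -89152 - 783/19 = -1694671/19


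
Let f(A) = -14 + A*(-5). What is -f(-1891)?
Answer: -9441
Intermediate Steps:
f(A) = -14 - 5*A
-f(-1891) = -(-14 - 5*(-1891)) = -(-14 + 9455) = -1*9441 = -9441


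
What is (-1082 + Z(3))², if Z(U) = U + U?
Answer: 1157776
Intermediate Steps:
Z(U) = 2*U
(-1082 + Z(3))² = (-1082 + 2*3)² = (-1082 + 6)² = (-1076)² = 1157776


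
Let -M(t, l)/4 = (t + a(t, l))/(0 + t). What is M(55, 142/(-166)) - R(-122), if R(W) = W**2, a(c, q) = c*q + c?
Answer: -1235752/83 ≈ -14889.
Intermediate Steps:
a(c, q) = c + c*q
M(t, l) = -4*(t + t*(1 + l))/t (M(t, l) = -4*(t + t*(1 + l))/(0 + t) = -4*(t + t*(1 + l))/t)
M(55, 142/(-166)) - R(-122) = (-8 - 568/(-166)) - 1*(-122)**2 = (-8 - 568*(-1)/166) - 1*14884 = (-8 - 4*(-71/83)) - 14884 = (-8 + 284/83) - 14884 = -380/83 - 14884 = -1235752/83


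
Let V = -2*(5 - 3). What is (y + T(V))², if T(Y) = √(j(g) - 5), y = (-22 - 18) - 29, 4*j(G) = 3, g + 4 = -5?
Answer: (138 - I*√17)²/4 ≈ 4756.8 - 284.49*I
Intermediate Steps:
g = -9 (g = -4 - 5 = -9)
j(G) = ¾ (j(G) = (¼)*3 = ¾)
V = -4 (V = -2*2 = -4)
y = -69 (y = -40 - 29 = -69)
T(Y) = I*√17/2 (T(Y) = √(¾ - 5) = √(-17/4) = I*√17/2)
(y + T(V))² = (-69 + I*√17/2)²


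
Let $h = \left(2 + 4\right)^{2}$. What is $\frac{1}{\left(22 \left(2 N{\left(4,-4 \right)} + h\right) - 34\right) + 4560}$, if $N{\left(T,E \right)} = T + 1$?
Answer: $\frac{1}{5538} \approx 0.00018057$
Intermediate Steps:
$h = 36$ ($h = 6^{2} = 36$)
$N{\left(T,E \right)} = 1 + T$
$\frac{1}{\left(22 \left(2 N{\left(4,-4 \right)} + h\right) - 34\right) + 4560} = \frac{1}{\left(22 \left(2 \left(1 + 4\right) + 36\right) - 34\right) + 4560} = \frac{1}{\left(22 \left(2 \cdot 5 + 36\right) - 34\right) + 4560} = \frac{1}{\left(22 \left(10 + 36\right) - 34\right) + 4560} = \frac{1}{\left(22 \cdot 46 - 34\right) + 4560} = \frac{1}{\left(1012 - 34\right) + 4560} = \frac{1}{978 + 4560} = \frac{1}{5538}$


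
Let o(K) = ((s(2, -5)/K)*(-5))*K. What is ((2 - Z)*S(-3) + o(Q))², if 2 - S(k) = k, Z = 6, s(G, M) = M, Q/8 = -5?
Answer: 25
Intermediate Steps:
Q = -40 (Q = 8*(-5) = -40)
S(k) = 2 - k
o(K) = 25 (o(K) = (-5/K*(-5))*K = (25/K)*K = 25)
((2 - Z)*S(-3) + o(Q))² = ((2 - 1*6)*(2 - 1*(-3)) + 25)² = ((2 - 6)*(2 + 3) + 25)² = (-4*5 + 25)² = (-20 + 25)² = 5² = 25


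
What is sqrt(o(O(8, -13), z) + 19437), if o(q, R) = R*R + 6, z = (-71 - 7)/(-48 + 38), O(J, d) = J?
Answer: 2*sqrt(121899)/5 ≈ 139.66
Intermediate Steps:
z = 39/5 (z = -78/(-10) = -78*(-1/10) = 39/5 ≈ 7.8000)
o(q, R) = 6 + R**2 (o(q, R) = R**2 + 6 = 6 + R**2)
sqrt(o(O(8, -13), z) + 19437) = sqrt((6 + (39/5)**2) + 19437) = sqrt((6 + 1521/25) + 19437) = sqrt(1671/25 + 19437) = sqrt(487596/25) = 2*sqrt(121899)/5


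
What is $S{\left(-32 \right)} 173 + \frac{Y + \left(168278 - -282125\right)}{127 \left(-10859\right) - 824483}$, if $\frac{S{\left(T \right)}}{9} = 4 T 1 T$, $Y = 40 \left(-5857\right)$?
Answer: $\frac{14053244023749}{2203576} \approx 6.3775 \cdot 10^{6}$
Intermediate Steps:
$Y = -234280$
$S{\left(T \right)} = 36 T^{2}$ ($S{\left(T \right)} = 9 \cdot 4 T 1 T = 9 \cdot 4 T T = 9 \cdot 4 T^{2} = 36 T^{2}$)
$S{\left(-32 \right)} 173 + \frac{Y + \left(168278 - -282125\right)}{127 \left(-10859\right) - 824483} = 36 \left(-32\right)^{2} \cdot 173 + \frac{-234280 + \left(168278 - -282125\right)}{127 \left(-10859\right) - 824483} = 36 \cdot 1024 \cdot 173 + \frac{-234280 + \left(168278 + 282125\right)}{-1379093 - 824483} = 36864 \cdot 173 + \frac{-234280 + 450403}{-2203576} = 6377472 + 216123 \left(- \frac{1}{2203576}\right) = 6377472 - \frac{216123}{2203576} = \frac{14053244023749}{2203576}$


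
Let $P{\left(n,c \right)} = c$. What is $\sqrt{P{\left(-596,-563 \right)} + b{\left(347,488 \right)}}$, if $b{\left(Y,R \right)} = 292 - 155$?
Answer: $i \sqrt{426} \approx 20.64 i$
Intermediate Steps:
$b{\left(Y,R \right)} = 137$ ($b{\left(Y,R \right)} = 292 - 155 = 137$)
$\sqrt{P{\left(-596,-563 \right)} + b{\left(347,488 \right)}} = \sqrt{-563 + 137} = \sqrt{-426} = i \sqrt{426}$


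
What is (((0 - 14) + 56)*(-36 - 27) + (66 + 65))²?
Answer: 6325225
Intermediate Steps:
(((0 - 14) + 56)*(-36 - 27) + (66 + 65))² = ((-14 + 56)*(-63) + 131)² = (42*(-63) + 131)² = (-2646 + 131)² = (-2515)² = 6325225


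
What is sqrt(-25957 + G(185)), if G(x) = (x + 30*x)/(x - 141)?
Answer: I*sqrt(12500103)/22 ≈ 160.71*I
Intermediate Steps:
G(x) = 31*x/(-141 + x) (G(x) = (31*x)/(-141 + x) = 31*x/(-141 + x))
sqrt(-25957 + G(185)) = sqrt(-25957 + 31*185/(-141 + 185)) = sqrt(-25957 + 31*185/44) = sqrt(-25957 + 31*185*(1/44)) = sqrt(-25957 + 5735/44) = sqrt(-1136373/44) = I*sqrt(12500103)/22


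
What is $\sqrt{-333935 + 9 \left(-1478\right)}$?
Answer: $i \sqrt{347237} \approx 589.27 i$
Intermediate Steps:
$\sqrt{-333935 + 9 \left(-1478\right)} = \sqrt{-333935 - 13302} = \sqrt{-347237} = i \sqrt{347237}$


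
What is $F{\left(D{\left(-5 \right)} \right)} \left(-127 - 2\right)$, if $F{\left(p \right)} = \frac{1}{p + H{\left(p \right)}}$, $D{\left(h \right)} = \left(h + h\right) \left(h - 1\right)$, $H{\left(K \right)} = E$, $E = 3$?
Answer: $- \frac{43}{21} \approx -2.0476$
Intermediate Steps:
$H{\left(K \right)} = 3$
$D{\left(h \right)} = 2 h \left(-1 + h\right)$
$F{\left(p \right)} = \frac{1}{3 + p}$ ($F{\left(p \right)} = \frac{1}{p + 3} = \frac{1}{3 + p}$)
$F{\left(D{\left(-5 \right)} \right)} \left(-127 - 2\right) = \frac{-127 - 2}{3 + 2 \left(-5\right) \left(-1 - 5\right)} = \frac{1}{3 + 2 \left(-5\right) \left(-6\right)} \left(-129\right) = \frac{1}{3 + 60} \left(-129\right) = \frac{1}{63} \left(-129\right) = - \frac{43}{21}$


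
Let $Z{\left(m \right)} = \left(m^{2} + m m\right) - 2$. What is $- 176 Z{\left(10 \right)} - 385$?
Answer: $-35233$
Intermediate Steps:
$Z{\left(m \right)} = -2 + 2 m^{2}$ ($Z{\left(m \right)} = \left(m^{2} + m^{2}\right) - 2 = 2 m^{2} - 2 = -2 + 2 m^{2}$)
$- 176 Z{\left(10 \right)} - 385 = - 176 \left(-2 + 2 \cdot 10^{2}\right) - 385 = - 176 \left(-2 + 2 \cdot 100\right) - 385 = - 176 \left(-2 + 200\right) - 385 = \left(-176\right) 198 - 385 = -34848 - 385 = -35233$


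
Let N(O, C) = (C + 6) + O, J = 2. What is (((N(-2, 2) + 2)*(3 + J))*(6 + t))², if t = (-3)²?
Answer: 360000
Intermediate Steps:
N(O, C) = 6 + C + O (N(O, C) = (6 + C) + O = 6 + C + O)
t = 9
(((N(-2, 2) + 2)*(3 + J))*(6 + t))² = ((((6 + 2 - 2) + 2)*(3 + 2))*(6 + 9))² = (((6 + 2)*5)*15)² = ((8*5)*15)² = (40*15)² = 600² = 360000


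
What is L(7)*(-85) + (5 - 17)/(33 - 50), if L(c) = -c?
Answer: 10127/17 ≈ 595.71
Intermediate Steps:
L(7)*(-85) + (5 - 17)/(33 - 50) = -1*7*(-85) + (5 - 17)/(33 - 50) = -7*(-85) - 12/(-17) = 595 - 12*(-1/17) = 595 + 12/17 = 10127/17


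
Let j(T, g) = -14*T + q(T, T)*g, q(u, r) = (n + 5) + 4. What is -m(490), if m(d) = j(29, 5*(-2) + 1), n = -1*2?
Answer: 469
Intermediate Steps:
n = -2
q(u, r) = 7 (q(u, r) = (-2 + 5) + 4 = 3 + 4 = 7)
j(T, g) = -14*T + 7*g
m(d) = -469 (m(d) = -14*29 + 7*(5*(-2) + 1) = -406 + 7*(-10 + 1) = -406 + 7*(-9) = -406 - 63 = -469)
-m(490) = -1*(-469) = 469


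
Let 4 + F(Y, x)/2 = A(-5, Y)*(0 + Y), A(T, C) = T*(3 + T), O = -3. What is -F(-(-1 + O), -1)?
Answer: -72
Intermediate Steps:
F(Y, x) = -8 + 20*Y (F(Y, x) = -8 + 2*((-5*(3 - 5))*(0 + Y)) = -8 + 2*((-5*(-2))*Y) = -8 + 2*(10*Y) = -8 + 20*Y)
-F(-(-1 + O), -1) = -(-8 + 20*(-(-1 - 3))) = -(-8 + 20*(-1*(-4))) = -(-8 + 20*4) = -(-8 + 80) = -1*72 = -72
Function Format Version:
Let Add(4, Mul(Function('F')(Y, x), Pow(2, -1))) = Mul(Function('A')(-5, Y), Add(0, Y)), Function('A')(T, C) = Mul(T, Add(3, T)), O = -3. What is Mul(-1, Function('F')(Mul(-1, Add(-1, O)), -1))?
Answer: -72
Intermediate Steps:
Function('F')(Y, x) = Add(-8, Mul(20, Y)) (Function('F')(Y, x) = Add(-8, Mul(2, Mul(Mul(-5, Add(3, -5)), Add(0, Y)))) = Add(-8, Mul(2, Mul(Mul(-5, -2), Y))) = Add(-8, Mul(2, Mul(10, Y))) = Add(-8, Mul(20, Y)))
Mul(-1, Function('F')(Mul(-1, Add(-1, O)), -1)) = Mul(-1, Add(-8, Mul(20, Mul(-1, Add(-1, -3))))) = Mul(-1, Add(-8, Mul(20, Mul(-1, -4)))) = Mul(-1, Add(-8, Mul(20, 4))) = Mul(-1, Add(-8, 80)) = Mul(-1, 72) = -72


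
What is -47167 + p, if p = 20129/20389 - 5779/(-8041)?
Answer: -7732653225163/163947949 ≈ -47165.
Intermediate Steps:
p = 279685320/163947949 (p = 20129*(1/20389) - 5779*(-1/8041) = 20129/20389 + 5779/8041 = 279685320/163947949 ≈ 1.7059)
-47167 + p = -47167 + 279685320/163947949 = -7732653225163/163947949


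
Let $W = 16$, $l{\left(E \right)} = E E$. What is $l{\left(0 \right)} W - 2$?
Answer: $-2$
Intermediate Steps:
$l{\left(E \right)} = E^{2}$
$l{\left(0 \right)} W - 2 = 0^{2} \cdot 16 - 2 = 0 \cdot 16 - 2 = 0 - 2 = -2$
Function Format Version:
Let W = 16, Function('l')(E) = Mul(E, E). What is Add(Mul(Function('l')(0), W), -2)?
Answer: -2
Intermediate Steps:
Function('l')(E) = Pow(E, 2)
Add(Mul(Function('l')(0), W), -2) = Add(Mul(Pow(0, 2), 16), -2) = Add(Mul(0, 16), -2) = Add(0, -2) = -2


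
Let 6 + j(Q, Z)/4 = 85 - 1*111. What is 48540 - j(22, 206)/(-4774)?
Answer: 115864916/2387 ≈ 48540.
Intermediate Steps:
j(Q, Z) = -128 (j(Q, Z) = -24 + 4*(85 - 1*111) = -24 + 4*(85 - 111) = -24 + 4*(-26) = -24 - 104 = -128)
48540 - j(22, 206)/(-4774) = 48540 - (-128)/(-4774) = 48540 - (-128)*(-1)/4774 = 48540 - 1*64/2387 = 48540 - 64/2387 = 115864916/2387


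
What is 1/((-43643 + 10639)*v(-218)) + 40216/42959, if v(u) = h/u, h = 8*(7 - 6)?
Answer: 5313837987/5671275344 ≈ 0.93697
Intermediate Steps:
h = 8 (h = 8*1 = 8)
v(u) = 8/u
1/((-43643 + 10639)*v(-218)) + 40216/42959 = 1/((-43643 + 10639)*((8/(-218)))) + 40216/42959 = 1/((-33004)*((8*(-1/218)))) + 40216*(1/42959) = -1/(33004*(-4/109)) + 40216/42959 = -1/33004*(-109/4) + 40216/42959 = 109/132016 + 40216/42959 = 5313837987/5671275344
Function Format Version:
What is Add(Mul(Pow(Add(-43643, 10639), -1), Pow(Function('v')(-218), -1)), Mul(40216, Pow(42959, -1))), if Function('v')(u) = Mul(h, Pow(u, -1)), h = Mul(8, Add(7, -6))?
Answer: Rational(5313837987, 5671275344) ≈ 0.93697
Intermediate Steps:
h = 8 (h = Mul(8, 1) = 8)
Function('v')(u) = Mul(8, Pow(u, -1))
Add(Mul(Pow(Add(-43643, 10639), -1), Pow(Function('v')(-218), -1)), Mul(40216, Pow(42959, -1))) = Add(Mul(Pow(Add(-43643, 10639), -1), Pow(Mul(8, Pow(-218, -1)), -1)), Mul(40216, Pow(42959, -1))) = Add(Mul(Pow(-33004, -1), Pow(Mul(8, Rational(-1, 218)), -1)), Mul(40216, Rational(1, 42959))) = Add(Mul(Rational(-1, 33004), Pow(Rational(-4, 109), -1)), Rational(40216, 42959)) = Add(Mul(Rational(-1, 33004), Rational(-109, 4)), Rational(40216, 42959)) = Add(Rational(109, 132016), Rational(40216, 42959)) = Rational(5313837987, 5671275344)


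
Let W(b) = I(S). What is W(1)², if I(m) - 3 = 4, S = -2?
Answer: 49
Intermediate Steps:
I(m) = 7 (I(m) = 3 + 4 = 7)
W(b) = 7
W(1)² = 7² = 49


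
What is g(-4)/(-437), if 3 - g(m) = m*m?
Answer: 13/437 ≈ 0.029748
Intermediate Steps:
g(m) = 3 - m**2 (g(m) = 3 - m*m = 3 - m**2)
g(-4)/(-437) = (3 - 1*(-4)**2)/(-437) = (3 - 1*16)*(-1/437) = (3 - 16)*(-1/437) = -13*(-1/437) = 13/437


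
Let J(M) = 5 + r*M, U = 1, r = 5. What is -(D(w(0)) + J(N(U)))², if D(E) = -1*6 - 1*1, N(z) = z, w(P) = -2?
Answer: -9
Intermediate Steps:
J(M) = 5 + 5*M
D(E) = -7 (D(E) = -6 - 1 = -7)
-(D(w(0)) + J(N(U)))² = -(-7 + (5 + 5*1))² = -(-7 + (5 + 5))² = -(-7 + 10)² = -1*3² = -1*9 = -9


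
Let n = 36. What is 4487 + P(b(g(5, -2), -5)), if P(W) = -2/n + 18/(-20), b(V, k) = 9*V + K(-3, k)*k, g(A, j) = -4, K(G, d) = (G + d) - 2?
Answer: 201872/45 ≈ 4486.0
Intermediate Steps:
K(G, d) = -2 + G + d
b(V, k) = 9*V + k*(-5 + k) (b(V, k) = 9*V + (-2 - 3 + k)*k = 9*V + (-5 + k)*k = 9*V + k*(-5 + k))
P(W) = -43/45 (P(W) = -2/36 + 18/(-20) = -2*1/36 + 18*(-1/20) = -1/18 - 9/10 = -43/45)
4487 + P(b(g(5, -2), -5)) = 4487 - 43/45 = 201872/45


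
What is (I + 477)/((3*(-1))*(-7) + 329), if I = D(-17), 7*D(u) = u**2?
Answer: 1814/1225 ≈ 1.4808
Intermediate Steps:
D(u) = u**2/7
I = 289/7 (I = (1/7)*(-17)**2 = (1/7)*289 = 289/7 ≈ 41.286)
(I + 477)/((3*(-1))*(-7) + 329) = (289/7 + 477)/((3*(-1))*(-7) + 329) = 3628/(7*(-3*(-7) + 329)) = 3628/(7*(21 + 329)) = (3628/7)/350 = (3628/7)*(1/350) = 1814/1225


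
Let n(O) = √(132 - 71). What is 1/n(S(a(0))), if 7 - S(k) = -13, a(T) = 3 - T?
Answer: √61/61 ≈ 0.12804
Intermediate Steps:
S(k) = 20 (S(k) = 7 - 1*(-13) = 7 + 13 = 20)
n(O) = √61
1/n(S(a(0))) = 1/(√61) = √61/61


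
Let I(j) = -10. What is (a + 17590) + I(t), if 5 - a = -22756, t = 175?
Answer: 40341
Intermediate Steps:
a = 22761 (a = 5 - 1*(-22756) = 5 + 22756 = 22761)
(a + 17590) + I(t) = (22761 + 17590) - 10 = 40351 - 10 = 40341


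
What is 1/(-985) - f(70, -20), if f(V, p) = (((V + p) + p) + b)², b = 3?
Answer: -1072666/985 ≈ -1089.0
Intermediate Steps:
f(V, p) = (3 + V + 2*p)² (f(V, p) = (((V + p) + p) + 3)² = ((V + 2*p) + 3)² = (3 + V + 2*p)²)
1/(-985) - f(70, -20) = 1/(-985) - (3 + 70 + 2*(-20))² = -1/985 - (3 + 70 - 40)² = -1/985 - 1*33² = -1/985 - 1*1089 = -1/985 - 1089 = -1072666/985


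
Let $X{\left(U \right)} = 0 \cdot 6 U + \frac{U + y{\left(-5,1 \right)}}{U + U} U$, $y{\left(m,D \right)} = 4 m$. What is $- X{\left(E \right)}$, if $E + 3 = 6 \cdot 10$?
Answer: $- \frac{37}{2} \approx -18.5$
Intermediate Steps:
$E = 57$ ($E = -3 + 6 \cdot 10 = -3 + 60 = 57$)
$X{\left(U \right)} = -10 + \frac{U}{2}$ ($X{\left(U \right)} = 0 \cdot 6 U + \frac{U + 4 \left(-5\right)}{U + U} U = 0 U + \frac{U - 20}{2 U} U = 0 + \left(-20 + U\right) \frac{1}{2 U} U = 0 + \frac{-20 + U}{2 U} U = 0 + \left(-10 + \frac{U}{2}\right) = -10 + \frac{U}{2}$)
$- X{\left(E \right)} = - (-10 + \frac{1}{2} \cdot 57) = - (-10 + \frac{57}{2}) = \left(-1\right) \frac{37}{2} = - \frac{37}{2}$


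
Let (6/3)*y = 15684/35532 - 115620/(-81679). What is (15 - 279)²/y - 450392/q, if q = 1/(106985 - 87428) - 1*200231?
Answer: 66009012963447082486140/879329636217226409 ≈ 75067.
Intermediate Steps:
q = -3915917666/19557 (q = 1/19557 - 200231 = -3915917666/19557 ≈ -2.0023e+5)
y = 449105273/483703038 (y = (15684/35532 - 115620/(-81679))/2 = (15684*(1/35532) - 115620*(-1/81679))/2 = (1307/2961 + 115620/81679)/2 = (½)*(449105273/241851519) = 449105273/483703038 ≈ 0.92847)
(15 - 279)²/y - 450392/q = (15 - 279)²/(449105273/483703038) - 450392/(-3915917666/19557) = (-264)²*(483703038/449105273) - 450392*(-19557/3915917666) = 69696*(483703038/449105273) + 4404158172/1957958833 = 33712166936448/449105273 + 4404158172/1957958833 = 66009012963447082486140/879329636217226409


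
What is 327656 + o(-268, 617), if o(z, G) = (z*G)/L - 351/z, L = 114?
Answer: 4983135359/15276 ≈ 3.2621e+5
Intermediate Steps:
o(z, G) = -351/z + G*z/114 (o(z, G) = (z*G)/114 - 351/z = (G*z)*(1/114) - 351/z = G*z/114 - 351/z = -351/z + G*z/114)
327656 + o(-268, 617) = 327656 + (-351/(-268) + (1/114)*617*(-268)) = 327656 + (-351*(-1/268) - 82678/57) = 327656 + (351/268 - 82678/57) = 327656 - 22137697/15276 = 4983135359/15276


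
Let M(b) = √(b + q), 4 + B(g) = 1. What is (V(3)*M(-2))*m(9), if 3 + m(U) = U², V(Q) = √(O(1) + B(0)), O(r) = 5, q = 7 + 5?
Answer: 156*√5 ≈ 348.83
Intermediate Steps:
q = 12
B(g) = -3 (B(g) = -4 + 1 = -3)
M(b) = √(12 + b) (M(b) = √(b + 12) = √(12 + b))
V(Q) = √2 (V(Q) = √(5 - 3) = √2)
m(U) = -3 + U²
(V(3)*M(-2))*m(9) = (√2*√(12 - 2))*(-3 + 9²) = (√2*√10)*(-3 + 81) = (2*√5)*78 = 156*√5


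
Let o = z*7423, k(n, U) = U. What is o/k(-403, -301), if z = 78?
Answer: -578994/301 ≈ -1923.6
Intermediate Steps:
o = 578994 (o = 78*7423 = 578994)
o/k(-403, -301) = 578994/(-301) = 578994*(-1/301) = -578994/301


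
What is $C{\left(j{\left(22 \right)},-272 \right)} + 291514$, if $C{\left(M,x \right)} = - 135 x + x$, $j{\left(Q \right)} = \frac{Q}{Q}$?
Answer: $327962$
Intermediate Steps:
$j{\left(Q \right)} = 1$
$C{\left(M,x \right)} = - 134 x$
$C{\left(j{\left(22 \right)},-272 \right)} + 291514 = \left(-134\right) \left(-272\right) + 291514 = 36448 + 291514 = 327962$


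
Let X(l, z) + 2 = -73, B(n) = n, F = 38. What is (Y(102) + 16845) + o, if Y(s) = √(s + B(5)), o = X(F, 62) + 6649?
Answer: 23419 + √107 ≈ 23429.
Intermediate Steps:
X(l, z) = -75 (X(l, z) = -2 - 73 = -75)
o = 6574 (o = -75 + 6649 = 6574)
Y(s) = √(5 + s) (Y(s) = √(s + 5) = √(5 + s))
(Y(102) + 16845) + o = (√(5 + 102) + 16845) + 6574 = (√107 + 16845) + 6574 = (16845 + √107) + 6574 = 23419 + √107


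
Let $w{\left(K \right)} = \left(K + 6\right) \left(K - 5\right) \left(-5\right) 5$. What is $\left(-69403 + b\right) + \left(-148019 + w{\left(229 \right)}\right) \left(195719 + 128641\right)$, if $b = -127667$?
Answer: $-474869399910$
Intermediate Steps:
$w{\left(K \right)} = - 25 \left(-5 + K\right) \left(6 + K\right)$ ($w{\left(K \right)} = \left(6 + K\right) \left(-5 + K\right) \left(-5\right) 5 = \left(-5 + K\right) \left(6 + K\right) \left(-5\right) 5 = - 5 \left(-5 + K\right) \left(6 + K\right) 5 = - 25 \left(-5 + K\right) \left(6 + K\right)$)
$\left(-69403 + b\right) + \left(-148019 + w{\left(229 \right)}\right) \left(195719 + 128641\right) = \left(-69403 - 127667\right) + \left(-148019 - \left(4975 + 1311025\right)\right) \left(195719 + 128641\right) = -197070 + \left(-148019 - 1316000\right) 324360 = -197070 - 474869202840 = -474869399910$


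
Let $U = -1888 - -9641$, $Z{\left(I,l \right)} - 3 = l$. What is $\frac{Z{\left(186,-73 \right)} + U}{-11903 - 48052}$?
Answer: $- \frac{2561}{19985} \approx -0.12815$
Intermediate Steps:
$Z{\left(I,l \right)} = 3 + l$
$U = 7753$ ($U = -1888 + 9641 = 7753$)
$\frac{Z{\left(186,-73 \right)} + U}{-11903 - 48052} = \frac{\left(3 - 73\right) + 7753}{-11903 - 48052} = \frac{-70 + 7753}{-59955} = 7683 \left(- \frac{1}{59955}\right) = - \frac{2561}{19985}$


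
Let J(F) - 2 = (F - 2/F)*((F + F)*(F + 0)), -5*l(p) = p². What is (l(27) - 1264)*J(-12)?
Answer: 24008894/5 ≈ 4.8018e+6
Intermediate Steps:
l(p) = -p²/5
J(F) = 2 + 2*F²*(F - 2/F) (J(F) = 2 + (F - 2/F)*((F + F)*(F + 0)) = 2 + (F - 2/F)*((2*F)*F) = 2 + (F - 2/F)*(2*F²) = 2 + 2*F²*(F - 2/F))
(l(27) - 1264)*J(-12) = (-⅕*27² - 1264)*(2 - 4*(-12) + 2*(-12)³) = (-⅕*729 - 1264)*(2 + 48 + 2*(-1728)) = (-729/5 - 1264)*(2 + 48 - 3456) = -7049/5*(-3406) = 24008894/5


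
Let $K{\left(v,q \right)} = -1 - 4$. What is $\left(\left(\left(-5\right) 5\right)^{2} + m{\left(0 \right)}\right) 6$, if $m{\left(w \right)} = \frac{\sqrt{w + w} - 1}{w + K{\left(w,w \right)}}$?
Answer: $\frac{18756}{5} \approx 3751.2$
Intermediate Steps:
$K{\left(v,q \right)} = -5$
$m{\left(w \right)} = \frac{-1 + \sqrt{2} \sqrt{w}}{-5 + w}$ ($m{\left(w \right)} = \frac{\sqrt{w + w} - 1}{w - 5} = \frac{\sqrt{2 w} - 1}{-5 + w} = \frac{\sqrt{2} \sqrt{w} - 1}{-5 + w} = \frac{-1 + \sqrt{2} \sqrt{w}}{-5 + w}$)
$\left(\left(\left(-5\right) 5\right)^{2} + m{\left(0 \right)}\right) 6 = \left(\left(\left(-5\right) 5\right)^{2} + \frac{-1 + \sqrt{2} \sqrt{0}}{-5 + 0}\right) 6 = \left(\left(-25\right)^{2} + \frac{-1 + \sqrt{2} \cdot 0}{-5}\right) 6 = \left(625 - \frac{-1 + 0}{5}\right) 6 = \left(625 - - \frac{1}{5}\right) 6 = \left(625 + \frac{1}{5}\right) 6 = \frac{3126}{5} \cdot 6 = \frac{18756}{5}$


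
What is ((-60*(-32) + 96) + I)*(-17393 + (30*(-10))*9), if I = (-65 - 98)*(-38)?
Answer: -164963530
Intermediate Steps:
I = 6194 (I = -163*(-38) = 6194)
((-60*(-32) + 96) + I)*(-17393 + (30*(-10))*9) = ((-60*(-32) + 96) + 6194)*(-17393 + (30*(-10))*9) = ((1920 + 96) + 6194)*(-17393 - 300*9) = (2016 + 6194)*(-17393 - 2700) = 8210*(-20093) = -164963530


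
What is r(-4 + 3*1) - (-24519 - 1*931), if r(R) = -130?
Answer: 25320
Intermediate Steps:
r(-4 + 3*1) - (-24519 - 1*931) = -130 - (-24519 - 1*931) = -130 - (-24519 - 931) = -130 - 1*(-25450) = -130 + 25450 = 25320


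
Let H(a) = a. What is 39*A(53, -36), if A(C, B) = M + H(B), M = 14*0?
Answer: -1404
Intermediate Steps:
M = 0
A(C, B) = B (A(C, B) = 0 + B = B)
39*A(53, -36) = 39*(-36) = -1404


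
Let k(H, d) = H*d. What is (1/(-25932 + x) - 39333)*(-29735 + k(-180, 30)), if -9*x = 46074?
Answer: 128735563523475/93154 ≈ 1.3820e+9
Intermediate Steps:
x = -15358/3 (x = -⅑*46074 = -15358/3 ≈ -5119.3)
(1/(-25932 + x) - 39333)*(-29735 + k(-180, 30)) = (1/(-25932 - 15358/3) - 39333)*(-29735 - 180*30) = (1/(-93154/3) - 39333)*(-29735 - 5400) = (-3/93154 - 39333)*(-35135) = -3664026285/93154*(-35135) = 128735563523475/93154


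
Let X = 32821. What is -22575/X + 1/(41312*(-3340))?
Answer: -3114945488821/4528709847680 ≈ -0.68782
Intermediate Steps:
-22575/X + 1/(41312*(-3340)) = -22575/32821 + 1/(41312*(-3340)) = -22575*1/32821 + (1/41312)*(-1/3340) = -22575/32821 - 1/137982080 = -3114945488821/4528709847680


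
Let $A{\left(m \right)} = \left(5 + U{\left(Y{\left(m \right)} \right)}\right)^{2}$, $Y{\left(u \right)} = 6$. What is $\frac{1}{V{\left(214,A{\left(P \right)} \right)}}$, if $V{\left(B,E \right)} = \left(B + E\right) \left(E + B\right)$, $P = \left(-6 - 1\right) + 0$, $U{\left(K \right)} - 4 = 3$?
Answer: $\frac{1}{128164} \approx 7.8025 \cdot 10^{-6}$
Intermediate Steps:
$U{\left(K \right)} = 7$ ($U{\left(K \right)} = 4 + 3 = 7$)
$P = -7$ ($P = -7 + 0 = -7$)
$A{\left(m \right)} = 144$ ($A{\left(m \right)} = \left(5 + 7\right)^{2} = 12^{2} = 144$)
$V{\left(B,E \right)} = \left(B + E\right)^{2}$ ($V{\left(B,E \right)} = \left(B + E\right) \left(B + E\right) = \left(B + E\right)^{2}$)
$\frac{1}{V{\left(214,A{\left(P \right)} \right)}} = \frac{1}{\left(214 + 144\right)^{2}} = \frac{1}{358^{2}} = \frac{1}{128164}$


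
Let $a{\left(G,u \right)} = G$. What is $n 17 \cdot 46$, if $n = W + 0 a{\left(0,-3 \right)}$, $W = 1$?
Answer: $782$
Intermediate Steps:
$n = 1$ ($n = 1 + 0 \cdot 0 = 1 + 0 = 1$)
$n 17 \cdot 46 = 1 \cdot 17 \cdot 46 = 17 \cdot 46 = 782$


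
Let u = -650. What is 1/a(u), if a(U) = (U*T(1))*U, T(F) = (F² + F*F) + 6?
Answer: 1/3380000 ≈ 2.9586e-7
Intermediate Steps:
T(F) = 6 + 2*F² (T(F) = (F² + F²) + 6 = 2*F² + 6 = 6 + 2*F²)
a(U) = 8*U² (a(U) = (U*(6 + 2*1²))*U = (U*(6 + 2*1))*U = (U*(6 + 2))*U = (U*8)*U = (8*U)*U = 8*U²)
1/a(u) = 1/(8*(-650)²) = 1/(8*422500) = 1/3380000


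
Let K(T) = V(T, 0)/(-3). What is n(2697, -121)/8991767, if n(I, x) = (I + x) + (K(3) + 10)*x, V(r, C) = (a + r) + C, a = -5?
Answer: 3856/26975301 ≈ 0.00014295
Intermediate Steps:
V(r, C) = -5 + C + r (V(r, C) = (-5 + r) + C = -5 + C + r)
K(T) = 5/3 - T/3 (K(T) = (-5 + 0 + T)/(-3) = (-5 + T)*(-⅓) = 5/3 - T/3)
n(I, x) = I + 35*x/3 (n(I, x) = (I + x) + ((5/3 - ⅓*3) + 10)*x = (I + x) + ((5/3 - 1) + 10)*x = (I + x) + (⅔ + 10)*x = (I + x) + 32*x/3 = I + 35*x/3)
n(2697, -121)/8991767 = (2697 + (35/3)*(-121))/8991767 = (2697 - 4235/3)*(1/8991767) = (3856/3)*(1/8991767) = 3856/26975301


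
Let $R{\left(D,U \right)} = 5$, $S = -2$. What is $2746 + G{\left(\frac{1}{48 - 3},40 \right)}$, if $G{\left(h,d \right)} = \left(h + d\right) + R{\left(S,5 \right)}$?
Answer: $\frac{125596}{45} \approx 2791.0$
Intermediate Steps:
$G{\left(h,d \right)} = 5 + d + h$ ($G{\left(h,d \right)} = \left(h + d\right) + 5 = \left(d + h\right) + 5 = 5 + d + h$)
$2746 + G{\left(\frac{1}{48 - 3},40 \right)} = 2746 + \left(5 + 40 + \frac{1}{48 - 3}\right) = 2746 + \left(5 + 40 + \frac{1}{45}\right) = 2746 + \frac{2026}{45} = \frac{125596}{45}$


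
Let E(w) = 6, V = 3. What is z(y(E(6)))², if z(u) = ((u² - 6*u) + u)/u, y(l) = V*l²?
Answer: 10609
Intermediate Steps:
y(l) = 3*l²
z(u) = (u² - 5*u)/u
z(y(E(6)))² = (-5 + 3*6²)² = (-5 + 3*36)² = (-5 + 108)² = 103² = 10609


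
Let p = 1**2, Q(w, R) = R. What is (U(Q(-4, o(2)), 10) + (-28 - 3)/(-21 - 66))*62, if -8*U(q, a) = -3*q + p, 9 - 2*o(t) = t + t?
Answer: 50437/696 ≈ 72.467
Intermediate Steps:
o(t) = 9/2 - t (o(t) = 9/2 - (t + t)/2 = 9/2 - t)
p = 1
U(q, a) = -1/8 + 3*q/8 (U(q, a) = -(-3*q + 1)/8 = -(1 - 3*q)/8 = -1/8 + 3*q/8)
(U(Q(-4, o(2)), 10) + (-28 - 3)/(-21 - 66))*62 = ((-1/8 + 3*(9/2 - 1*2)/8) + (-28 - 3)/(-21 - 66))*62 = ((-1/8 + 3*(9/2 - 2)/8) - 31/(-87))*62 = ((-1/8 + (3/8)*(5/2)) - 31*(-1/87))*62 = ((-1/8 + 15/16) + 31/87)*62 = (13/16 + 31/87)*62 = (1627/1392)*62 = 50437/696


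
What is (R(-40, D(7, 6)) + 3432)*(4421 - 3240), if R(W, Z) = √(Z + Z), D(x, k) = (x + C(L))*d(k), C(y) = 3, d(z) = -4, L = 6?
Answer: 4053192 + 4724*I*√5 ≈ 4.0532e+6 + 10563.0*I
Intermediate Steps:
D(x, k) = -12 - 4*x (D(x, k) = (x + 3)*(-4) = (3 + x)*(-4) = -12 - 4*x)
R(W, Z) = √2*√Z (R(W, Z) = √(2*Z) = √2*√Z)
(R(-40, D(7, 6)) + 3432)*(4421 - 3240) = (√2*√(-12 - 4*7) + 3432)*(4421 - 3240) = (√2*√(-12 - 28) + 3432)*1181 = (√2*√(-40) + 3432)*1181 = (√2*(2*I*√10) + 3432)*1181 = (4*I*√5 + 3432)*1181 = (3432 + 4*I*√5)*1181 = 4053192 + 4724*I*√5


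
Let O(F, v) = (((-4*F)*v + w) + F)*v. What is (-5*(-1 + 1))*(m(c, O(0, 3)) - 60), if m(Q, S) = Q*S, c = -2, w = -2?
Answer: 0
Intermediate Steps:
O(F, v) = v*(-2 + F - 4*F*v) (O(F, v) = (((-4*F)*v - 2) + F)*v = ((-4*F*v - 2) + F)*v = ((-2 - 4*F*v) + F)*v = (-2 + F - 4*F*v)*v = v*(-2 + F - 4*F*v))
(-5*(-1 + 1))*(m(c, O(0, 3)) - 60) = (-5*(-1 + 1))*(-6*(-2 + 0 - 4*0*3) - 60) = (-5*0)*(-6*(-2 + 0 + 0) - 60) = 0*(-6*(-2) - 60) = 0*(-2*(-6) - 60) = 0*(12 - 60) = 0*(-48) = 0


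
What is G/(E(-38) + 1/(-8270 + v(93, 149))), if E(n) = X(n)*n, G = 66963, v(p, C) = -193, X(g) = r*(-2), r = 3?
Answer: 566707869/1929563 ≈ 293.70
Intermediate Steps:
X(g) = -6 (X(g) = 3*(-2) = -6)
E(n) = -6*n
G/(E(-38) + 1/(-8270 + v(93, 149))) = 66963/(-6*(-38) + 1/(-8270 - 193)) = 66963/(228 + 1/(-8463)) = 66963/(228 - 1/8463) = 66963/(1929563/8463) = 66963*(8463/1929563) = 566707869/1929563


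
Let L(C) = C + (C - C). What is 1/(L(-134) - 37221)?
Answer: -1/37355 ≈ -2.6770e-5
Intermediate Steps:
L(C) = C (L(C) = C + 0 = C)
1/(L(-134) - 37221) = 1/(-134 - 37221) = 1/(-37355) = -1/37355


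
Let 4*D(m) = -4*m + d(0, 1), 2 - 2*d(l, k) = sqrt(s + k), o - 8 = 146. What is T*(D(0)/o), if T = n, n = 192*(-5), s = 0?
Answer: -60/77 ≈ -0.77922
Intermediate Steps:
o = 154 (o = 8 + 146 = 154)
d(l, k) = 1 - sqrt(k)/2 (d(l, k) = 1 - sqrt(0 + k)/2 = 1 - sqrt(k)/2)
D(m) = 1/8 - m (D(m) = (-4*m + (1 - sqrt(1)/2))/4 = (-4*m + (1 - 1/2*1))/4 = (-4*m + (1 - 1/2))/4 = (-4*m + 1/2)/4 = (1/2 - 4*m)/4 = 1/8 - m)
n = -960
T = -960
T*(D(0)/o) = -960*(1/8 - 1*0)/154 = -960*(1/8 + 0)/154 = -120/154 = -960*1/1232 = -60/77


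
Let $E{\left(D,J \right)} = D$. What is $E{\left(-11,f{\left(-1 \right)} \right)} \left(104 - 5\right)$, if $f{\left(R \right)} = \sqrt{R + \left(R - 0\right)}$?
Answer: $-1089$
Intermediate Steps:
$f{\left(R \right)} = \sqrt{2} \sqrt{R}$ ($f{\left(R \right)} = \sqrt{R + \left(R + 0\right)} = \sqrt{R + R} = \sqrt{2 R} = \sqrt{2} \sqrt{R}$)
$E{\left(-11,f{\left(-1 \right)} \right)} \left(104 - 5\right) = - 11 \left(104 - 5\right) = \left(-11\right) 99 = -1089$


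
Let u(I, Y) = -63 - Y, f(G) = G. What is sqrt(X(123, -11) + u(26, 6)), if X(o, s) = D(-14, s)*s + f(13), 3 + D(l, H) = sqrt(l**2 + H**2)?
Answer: sqrt(-23 - 11*sqrt(317)) ≈ 14.794*I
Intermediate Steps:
D(l, H) = -3 + sqrt(H**2 + l**2) (D(l, H) = -3 + sqrt(l**2 + H**2) = -3 + sqrt(H**2 + l**2))
X(o, s) = 13 + s*(-3 + sqrt(196 + s**2)) (X(o, s) = (-3 + sqrt(s**2 + (-14)**2))*s + 13 = (-3 + sqrt(s**2 + 196))*s + 13 = (-3 + sqrt(196 + s**2))*s + 13 = s*(-3 + sqrt(196 + s**2)) + 13 = 13 + s*(-3 + sqrt(196 + s**2)))
sqrt(X(123, -11) + u(26, 6)) = sqrt((13 - 11*(-3 + sqrt(196 + (-11)**2))) + (-63 - 1*6)) = sqrt((13 - 11*(-3 + sqrt(196 + 121))) + (-63 - 6)) = sqrt((13 - 11*(-3 + sqrt(317))) - 69) = sqrt((13 + (33 - 11*sqrt(317))) - 69) = sqrt((46 - 11*sqrt(317)) - 69) = sqrt(-23 - 11*sqrt(317))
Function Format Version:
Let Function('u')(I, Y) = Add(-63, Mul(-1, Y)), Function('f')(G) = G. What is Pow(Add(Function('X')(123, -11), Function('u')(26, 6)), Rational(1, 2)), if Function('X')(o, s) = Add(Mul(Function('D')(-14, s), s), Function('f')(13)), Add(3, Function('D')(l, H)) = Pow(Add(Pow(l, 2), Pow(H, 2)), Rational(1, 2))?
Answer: Pow(Add(-23, Mul(-11, Pow(317, Rational(1, 2)))), Rational(1, 2)) ≈ Mul(14.794, I)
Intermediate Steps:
Function('D')(l, H) = Add(-3, Pow(Add(Pow(H, 2), Pow(l, 2)), Rational(1, 2))) (Function('D')(l, H) = Add(-3, Pow(Add(Pow(l, 2), Pow(H, 2)), Rational(1, 2))) = Add(-3, Pow(Add(Pow(H, 2), Pow(l, 2)), Rational(1, 2))))
Function('X')(o, s) = Add(13, Mul(s, Add(-3, Pow(Add(196, Pow(s, 2)), Rational(1, 2))))) (Function('X')(o, s) = Add(Mul(Add(-3, Pow(Add(Pow(s, 2), Pow(-14, 2)), Rational(1, 2))), s), 13) = Add(Mul(Add(-3, Pow(Add(Pow(s, 2), 196), Rational(1, 2))), s), 13) = Add(Mul(Add(-3, Pow(Add(196, Pow(s, 2)), Rational(1, 2))), s), 13) = Add(Mul(s, Add(-3, Pow(Add(196, Pow(s, 2)), Rational(1, 2)))), 13) = Add(13, Mul(s, Add(-3, Pow(Add(196, Pow(s, 2)), Rational(1, 2))))))
Pow(Add(Function('X')(123, -11), Function('u')(26, 6)), Rational(1, 2)) = Pow(Add(Add(13, Mul(-11, Add(-3, Pow(Add(196, Pow(-11, 2)), Rational(1, 2))))), Add(-63, Mul(-1, 6))), Rational(1, 2)) = Pow(Add(Add(13, Mul(-11, Add(-3, Pow(Add(196, 121), Rational(1, 2))))), Add(-63, -6)), Rational(1, 2)) = Pow(Add(Add(13, Mul(-11, Add(-3, Pow(317, Rational(1, 2))))), -69), Rational(1, 2)) = Pow(Add(Add(13, Add(33, Mul(-11, Pow(317, Rational(1, 2))))), -69), Rational(1, 2)) = Pow(Add(Add(46, Mul(-11, Pow(317, Rational(1, 2)))), -69), Rational(1, 2)) = Pow(Add(-23, Mul(-11, Pow(317, Rational(1, 2)))), Rational(1, 2))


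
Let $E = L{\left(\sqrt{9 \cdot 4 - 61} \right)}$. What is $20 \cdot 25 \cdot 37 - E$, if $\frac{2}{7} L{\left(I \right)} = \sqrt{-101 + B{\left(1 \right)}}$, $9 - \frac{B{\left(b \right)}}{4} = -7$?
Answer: $18500 - \frac{7 i \sqrt{37}}{2} \approx 18500.0 - 21.29 i$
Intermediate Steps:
$B{\left(b \right)} = 64$ ($B{\left(b \right)} = 36 - -28 = 36 + 28 = 64$)
$L{\left(I \right)} = \frac{7 i \sqrt{37}}{2}$ ($L{\left(I \right)} = \frac{7 \sqrt{-101 + 64}}{2} = \frac{7 \sqrt{-37}}{2} = \frac{7 i \sqrt{37}}{2}$)
$E = \frac{7 i \sqrt{37}}{2} \approx 21.29 i$
$20 \cdot 25 \cdot 37 - E = 20 \cdot 25 \cdot 37 - \frac{7 i \sqrt{37}}{2} = 500 \cdot 37 - \frac{7 i \sqrt{37}}{2} = 18500 - \frac{7 i \sqrt{37}}{2}$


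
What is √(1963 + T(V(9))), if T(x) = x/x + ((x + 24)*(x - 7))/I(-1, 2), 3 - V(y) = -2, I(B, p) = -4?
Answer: √7914/2 ≈ 44.480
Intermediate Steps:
V(y) = 5 (V(y) = 3 - 1*(-2) = 3 + 2 = 5)
T(x) = 1 - (-7 + x)*(24 + x)/4 (T(x) = x/x + ((x + 24)*(x - 7))/(-4) = 1 + ((24 + x)*(-7 + x))*(-¼) = 1 + ((-7 + x)*(24 + x))*(-¼) = 1 - (-7 + x)*(24 + x)/4)
√(1963 + T(V(9))) = √(1963 + (43 - 17/4*5 - ¼*5²)) = √(1963 + (43 - 85/4 - ¼*25)) = √(1963 + (43 - 85/4 - 25/4)) = √(1963 + 31/2) = √(3957/2) = √7914/2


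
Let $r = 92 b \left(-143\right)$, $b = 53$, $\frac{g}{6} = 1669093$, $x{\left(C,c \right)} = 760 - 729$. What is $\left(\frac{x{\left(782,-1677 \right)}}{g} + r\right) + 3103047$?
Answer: $\frac{24092813330713}{10014558} \approx 2.4058 \cdot 10^{6}$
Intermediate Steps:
$x{\left(C,c \right)} = 31$
$g = 10014558$ ($g = 6 \cdot 1669093 = 10014558$)
$r = -697268$ ($r = 92 \cdot 53 \left(-143\right) = 4876 \left(-143\right) = -697268$)
$\left(\frac{x{\left(782,-1677 \right)}}{g} + r\right) + 3103047 = \left(\frac{31}{10014558} - 697268\right) + 3103047 = - \frac{6982830827513}{10014558} + 3103047 = \frac{24092813330713}{10014558}$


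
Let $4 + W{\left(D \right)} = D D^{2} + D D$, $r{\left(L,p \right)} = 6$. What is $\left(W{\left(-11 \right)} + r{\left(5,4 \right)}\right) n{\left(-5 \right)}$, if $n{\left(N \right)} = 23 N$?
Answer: $138920$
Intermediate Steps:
$W{\left(D \right)} = -4 + D^{2} + D^{3}$ ($W{\left(D \right)} = -4 + \left(D D^{2} + D D\right) = -4 + \left(D^{3} + D^{2}\right) = -4 + \left(D^{2} + D^{3}\right) = -4 + D^{2} + D^{3}$)
$\left(W{\left(-11 \right)} + r{\left(5,4 \right)}\right) n{\left(-5 \right)} = \left(\left(-4 + \left(-11\right)^{2} + \left(-11\right)^{3}\right) + 6\right) 23 \left(-5\right) = \left(\left(-4 + 121 - 1331\right) + 6\right) \left(-115\right) = \left(-1214 + 6\right) \left(-115\right) = \left(-1208\right) \left(-115\right) = 138920$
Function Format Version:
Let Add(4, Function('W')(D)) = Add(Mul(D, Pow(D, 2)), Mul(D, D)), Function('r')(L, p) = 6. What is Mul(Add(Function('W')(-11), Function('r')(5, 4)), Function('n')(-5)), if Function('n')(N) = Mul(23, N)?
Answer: 138920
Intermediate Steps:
Function('W')(D) = Add(-4, Pow(D, 2), Pow(D, 3)) (Function('W')(D) = Add(-4, Add(Mul(D, Pow(D, 2)), Mul(D, D))) = Add(-4, Add(Pow(D, 3), Pow(D, 2))) = Add(-4, Add(Pow(D, 2), Pow(D, 3))) = Add(-4, Pow(D, 2), Pow(D, 3)))
Mul(Add(Function('W')(-11), Function('r')(5, 4)), Function('n')(-5)) = Mul(Add(Add(-4, Pow(-11, 2), Pow(-11, 3)), 6), Mul(23, -5)) = Mul(Add(Add(-4, 121, -1331), 6), -115) = Mul(Add(-1214, 6), -115) = Mul(-1208, -115) = 138920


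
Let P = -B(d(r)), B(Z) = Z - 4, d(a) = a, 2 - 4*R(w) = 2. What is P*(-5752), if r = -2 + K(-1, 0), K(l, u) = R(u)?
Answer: -34512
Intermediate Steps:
R(w) = 0 (R(w) = 1/2 - 1/4*2 = 1/2 - 1/2 = 0)
K(l, u) = 0
r = -2 (r = -2 + 0 = -2)
B(Z) = -4 + Z
P = 6 (P = -(-4 - 2) = -1*(-6) = 6)
P*(-5752) = 6*(-5752) = -34512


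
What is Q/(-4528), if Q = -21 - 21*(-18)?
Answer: -357/4528 ≈ -0.078843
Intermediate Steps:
Q = 357 (Q = -21 + 378 = 357)
Q/(-4528) = 357/(-4528) = 357*(-1/4528) = -357/4528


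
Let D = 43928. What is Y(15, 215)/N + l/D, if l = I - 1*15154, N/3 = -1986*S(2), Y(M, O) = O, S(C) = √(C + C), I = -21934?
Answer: -2969639/3443724 ≈ -0.86233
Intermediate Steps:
S(C) = √2*√C (S(C) = √(2*C) = √2*√C)
N = -11916 (N = 3*(-1986*√2*√2) = 3*(-1986*2) = 3*(-3972) = -11916)
l = -37088 (l = -21934 - 1*15154 = -21934 - 15154 = -37088)
Y(15, 215)/N + l/D = 215/(-11916) - 37088/43928 = 215*(-1/11916) - 37088*1/43928 = -215/11916 - 244/289 = -2969639/3443724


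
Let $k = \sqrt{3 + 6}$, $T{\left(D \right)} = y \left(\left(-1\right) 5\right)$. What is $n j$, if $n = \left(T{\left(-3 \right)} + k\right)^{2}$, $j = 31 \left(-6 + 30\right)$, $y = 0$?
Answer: $6696$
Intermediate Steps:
$T{\left(D \right)} = 0$ ($T{\left(D \right)} = 0 \left(\left(-1\right) 5\right) = 0 \left(-5\right) = 0$)
$k = 3$ ($k = \sqrt{9} = 3$)
$j = 744$ ($j = 31 \cdot 24 = 744$)
$n = 9$ ($n = \left(0 + 3\right)^{2} = 3^{2} = 9$)
$n j = 9 \cdot 744 = 6696$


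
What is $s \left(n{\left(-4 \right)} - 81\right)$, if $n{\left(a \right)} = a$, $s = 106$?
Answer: $-9010$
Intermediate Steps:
$s \left(n{\left(-4 \right)} - 81\right) = 106 \left(-4 - 81\right) = 106 \left(-85\right) = -9010$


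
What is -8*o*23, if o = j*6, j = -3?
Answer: 3312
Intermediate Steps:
o = -18 (o = -3*6 = -18)
-8*o*23 = -8*(-18)*23 = 144*23 = 3312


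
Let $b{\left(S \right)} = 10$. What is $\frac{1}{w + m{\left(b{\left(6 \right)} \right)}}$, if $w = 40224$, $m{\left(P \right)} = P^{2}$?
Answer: $\frac{1}{40324} \approx 2.4799 \cdot 10^{-5}$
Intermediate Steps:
$\frac{1}{w + m{\left(b{\left(6 \right)} \right)}} = \frac{1}{40224 + 10^{2}} = \frac{1}{40224 + 100} = \frac{1}{40324}$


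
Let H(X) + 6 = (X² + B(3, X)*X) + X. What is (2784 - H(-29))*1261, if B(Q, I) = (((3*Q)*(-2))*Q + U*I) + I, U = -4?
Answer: 3701035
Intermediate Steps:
B(Q, I) = -6*Q² - 3*I (B(Q, I) = (((3*Q)*(-2))*Q - 4*I) + I = ((-6*Q)*Q - 4*I) + I = (-6*Q² - 4*I) + I = -6*Q² - 3*I)
H(X) = -6 + X + X² + X*(-54 - 3*X) (H(X) = -6 + ((X² + (-6*3² - 3*X)*X) + X) = -6 + ((X² + (-6*9 - 3*X)*X) + X) = -6 + ((X² + (-54 - 3*X)*X) + X) = -6 + ((X² + X*(-54 - 3*X)) + X) = -6 + (X + X² + X*(-54 - 3*X)) = -6 + X + X² + X*(-54 - 3*X))
(2784 - H(-29))*1261 = (2784 - (-6 - 53*(-29) - 2*(-29)²))*1261 = (2784 - (-6 + 1537 - 2*841))*1261 = (2784 - (-6 + 1537 - 1682))*1261 = (2784 - 1*(-151))*1261 = (2784 + 151)*1261 = 2935*1261 = 3701035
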